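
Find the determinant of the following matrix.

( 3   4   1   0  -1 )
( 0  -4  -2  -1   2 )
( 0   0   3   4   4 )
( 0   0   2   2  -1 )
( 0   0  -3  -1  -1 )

-324

The matrix is block upper-triangular with a 2×2 block and a 3×3 block on the diagonal, so its determinant equals the product of the determinants of the diagonal blocks.
det of the 2×2 block = -12
det of the 3×3 block = 27
det = (-12)·(27) = -324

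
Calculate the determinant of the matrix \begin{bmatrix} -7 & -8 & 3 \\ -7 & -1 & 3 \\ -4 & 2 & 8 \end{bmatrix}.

-308

Expand along column 1:
  + (-7) · |-1 3; 2 8| = (-7)·(-8 − 6) = 98
  − (-7) · |-8 3; 2 8| = −(-7)·(-64 − 6) = -490
  + (-4) · |-8 3; -1 3| = (-4)·(-24 − (-3)) = 84
Sum: (98) + (-490) + (84) = -308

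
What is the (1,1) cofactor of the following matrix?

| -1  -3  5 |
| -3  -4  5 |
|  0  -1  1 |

Delete row 1 and column 1; the remaining 2×2 submatrix is [-4 5; -1 1].
Its determinant is (-4)·1 − 5·(-1) = 1.
The cofactor carries sign (−1)^(1+1) = +1, so C_{1,1} = +(1) = 1.

The cofactor is 1.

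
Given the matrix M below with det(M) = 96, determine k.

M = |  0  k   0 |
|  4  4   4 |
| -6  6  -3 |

k = -8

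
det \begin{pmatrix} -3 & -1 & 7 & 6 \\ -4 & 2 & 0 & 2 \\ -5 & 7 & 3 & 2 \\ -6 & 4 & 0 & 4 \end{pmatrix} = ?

The determinant is -224.

Expand along column 3 (it has 2 zeros):
  + (7) · M_13   where M_13 = det([-4 2 2; -5 7 2; -6 4 4]) = -20
  + (3) · M_33   where M_33 = det([-3 -1 6; -4 2 2; -6 4 4]) = -28
det = (+1)·(7)·(-20) + (+1)·(3)·(-28) = -224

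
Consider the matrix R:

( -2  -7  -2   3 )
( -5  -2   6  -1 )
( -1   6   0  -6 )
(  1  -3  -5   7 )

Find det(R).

Expand along row 3 (it has 1 zero):
  + (-1) · M_31   where M_31 = det([-7 -2 3; -2 6 -1; -3 -5 7]) = -209
  − (6) · M_32   where M_32 = det([-2 -2 3; -5 6 -1; 1 -5 7]) = -85
  − (-6) · M_34   where M_34 = det([-2 -7 -2; -5 -2 6; 1 -3 -5]) = 43
det = (+1)·(-1)·(-209) + (-1)·(6)·(-85) + (-1)·(-6)·(43) = 977

The determinant is 977.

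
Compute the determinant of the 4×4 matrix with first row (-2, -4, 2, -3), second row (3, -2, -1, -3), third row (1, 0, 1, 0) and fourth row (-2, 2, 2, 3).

0

Expand along row 3 (it has 2 zeros):
  + (1) · M_31   where M_31 = det([-4 2 -3; -2 -1 -3; 2 2 3]) = -6
  + (1) · M_33   where M_33 = det([-2 -4 -3; 3 -2 -3; -2 2 3]) = 6
det = (+1)·(1)·(-6) + (+1)·(1)·(6) = 0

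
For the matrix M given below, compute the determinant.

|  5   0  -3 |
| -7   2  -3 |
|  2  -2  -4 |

Expand along column 2:
  + 2 · |5 -3; 2 -4| = 2·(-20 − (-6)) = -28
  − (-2) · |5 -3; -7 -3| = −(-2)·(-15 − 21) = -72
Sum: (-28) + (-72) = -100

-100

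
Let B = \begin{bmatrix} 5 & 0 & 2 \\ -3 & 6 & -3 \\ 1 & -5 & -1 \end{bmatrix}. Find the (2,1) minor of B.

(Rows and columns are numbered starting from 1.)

The minor is 10.

Delete row 2 and column 1; the remaining 2×2 submatrix is [0 2; -5 -1].
Its determinant is 0·(-1) − 2·(-5) = 10.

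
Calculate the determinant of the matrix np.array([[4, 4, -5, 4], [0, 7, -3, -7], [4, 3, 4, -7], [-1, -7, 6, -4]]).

Expand along row 2 (it has 1 zero):
  + (7) · M_22   where M_22 = det([4 -5 4; 4 4 -7; -1 6 -4]) = 101
  − (-3) · M_23   where M_23 = det([4 4 4; 4 3 -7; -1 -7 -4]) = -252
  + (-7) · M_24   where M_24 = det([4 4 -5; 4 3 4; -1 -7 6]) = 197
det = (+1)·(7)·(101) + (-1)·(-3)·(-252) + (+1)·(-7)·(197) = -1428

-1428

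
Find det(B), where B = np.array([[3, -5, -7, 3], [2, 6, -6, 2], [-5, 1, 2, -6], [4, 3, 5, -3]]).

det(B) = 2540

Expand along row 1:
  + (3) · M_11   where M_11 = det([6 -6 2; 1 2 -6; 3 5 -3]) = 232
  − (-5) · M_12   where M_12 = det([2 -6 2; -5 2 -6; 4 5 -3]) = 216
  + (-7) · M_13   where M_13 = det([2 6 2; -5 1 -6; 4 3 -3]) = -242
  − (3) · M_14   where M_14 = det([2 6 -6; -5 1 2; 4 3 5]) = 310
det = (+1)·(3)·(232) + (-1)·(-5)·(216) + (+1)·(-7)·(-242) + (-1)·(3)·(310) = 2540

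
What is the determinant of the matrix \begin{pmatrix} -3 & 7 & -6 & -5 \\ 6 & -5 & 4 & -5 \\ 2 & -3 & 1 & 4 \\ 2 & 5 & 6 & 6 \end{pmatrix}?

Expand along row 1:
  + (-3) · M_11   where M_11 = det([-5 4 -5; -3 1 4; 5 6 6]) = 357
  − (7) · M_12   where M_12 = det([6 4 -5; 2 1 4; 2 6 6]) = -174
  + (-6) · M_13   where M_13 = det([6 -5 -5; 2 -3 4; 2 5 6]) = -288
  − (-5) · M_14   where M_14 = det([6 -5 4; 2 -3 1; 2 5 6]) = -24
det = (+1)·(-3)·(357) + (-1)·(7)·(-174) + (+1)·(-6)·(-288) + (-1)·(-5)·(-24) = 1755

The determinant is 1755.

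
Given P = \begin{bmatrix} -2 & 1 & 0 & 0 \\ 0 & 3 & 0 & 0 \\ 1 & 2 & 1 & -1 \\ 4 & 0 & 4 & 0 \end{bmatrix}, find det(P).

P is block lower-triangular with a 2×2 block and a 2×2 block on the diagonal, so its determinant equals the product of the determinants of the diagonal blocks.
det of the 2×2 block = -6
det of the 2×2 block = 4
det = (-6)·(4) = -24

det(P) = -24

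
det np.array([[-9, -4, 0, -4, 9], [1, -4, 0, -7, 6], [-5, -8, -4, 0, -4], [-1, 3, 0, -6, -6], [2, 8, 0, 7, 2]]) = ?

The determinant is 29004.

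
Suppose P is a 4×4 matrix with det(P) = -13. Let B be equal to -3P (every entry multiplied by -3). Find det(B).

The determinant is -1053.

For a 4×4 matrix, det(-3P) = (-3)^4·det(P) = 81·det(P).
det(B) = (81)·(-13) = -1053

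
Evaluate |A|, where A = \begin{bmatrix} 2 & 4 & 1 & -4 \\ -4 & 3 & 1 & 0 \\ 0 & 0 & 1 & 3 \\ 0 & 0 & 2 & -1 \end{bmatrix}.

The determinant is -154.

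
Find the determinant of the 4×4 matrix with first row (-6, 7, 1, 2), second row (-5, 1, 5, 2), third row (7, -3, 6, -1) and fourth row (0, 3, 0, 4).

Expand along row 4 (it has 2 zeros):
  + (3) · M_42   where M_42 = det([-6 1 2; -5 5 2; 7 6 -1]) = -19
  + (4) · M_44   where M_44 = det([-6 7 1; -5 1 5; 7 -3 6]) = 337
det = (+1)·(3)·(-19) + (+1)·(4)·(337) = 1291

1291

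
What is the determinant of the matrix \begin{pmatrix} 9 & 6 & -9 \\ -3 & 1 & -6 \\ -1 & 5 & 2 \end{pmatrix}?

Expand along column 1:
  + 9 · |1 -6; 5 2| = 9·(2 − (-30)) = 288
  − (-3) · |6 -9; 5 2| = −(-3)·(12 − (-45)) = 171
  + (-1) · |6 -9; 1 -6| = (-1)·(-36 − (-9)) = 27
Sum: (288) + (171) + (27) = 486

The determinant is 486.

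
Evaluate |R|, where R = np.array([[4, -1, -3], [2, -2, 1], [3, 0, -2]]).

-9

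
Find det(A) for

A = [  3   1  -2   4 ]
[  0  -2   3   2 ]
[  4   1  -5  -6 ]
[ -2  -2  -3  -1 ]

449

Expand along row 2 (it has 1 zero):
  + (-2) · M_22   where M_22 = det([3 -2 4; 4 -5 -6; -2 -3 -1]) = -159
  − (3) · M_23   where M_23 = det([3 1 4; 4 1 -6; -2 -2 -1]) = -47
  + (2) · M_24   where M_24 = det([3 1 -2; 4 1 -5; -2 -2 -3]) = -5
det = (+1)·(-2)·(-159) + (-1)·(3)·(-47) + (+1)·(2)·(-5) = 449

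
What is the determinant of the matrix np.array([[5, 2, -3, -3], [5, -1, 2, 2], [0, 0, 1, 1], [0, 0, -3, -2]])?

-15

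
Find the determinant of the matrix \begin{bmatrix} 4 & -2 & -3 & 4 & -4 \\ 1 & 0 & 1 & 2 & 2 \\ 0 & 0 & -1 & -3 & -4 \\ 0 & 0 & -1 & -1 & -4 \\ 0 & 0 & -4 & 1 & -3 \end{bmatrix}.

-52

The matrix is block upper-triangular with a 2×2 block and a 3×3 block on the diagonal, so its determinant equals the product of the determinants of the diagonal blocks.
det of the 2×2 block = 2
det of the 3×3 block = -26
det = (2)·(-26) = -52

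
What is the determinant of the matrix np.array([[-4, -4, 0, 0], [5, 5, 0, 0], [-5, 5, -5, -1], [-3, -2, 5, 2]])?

The matrix is block lower-triangular with a 2×2 block and a 2×2 block on the diagonal, so its determinant equals the product of the determinants of the diagonal blocks.
det of the 2×2 block = 0
det of the 2×2 block = -5
det = (0)·(-5) = 0

0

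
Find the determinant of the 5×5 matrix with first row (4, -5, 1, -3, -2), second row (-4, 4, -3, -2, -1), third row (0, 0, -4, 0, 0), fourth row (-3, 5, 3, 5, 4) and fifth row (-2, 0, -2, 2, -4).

120

Expand along row 3 (it has 4 zeros):
  + (-4) · M_33   where M_33 = det([4 -5 -3 -2; -4 4 -2 -1; -3 5 5 4; -2 0 2 -4]) = -30
det = (+1)·(-4)·(-30) = 120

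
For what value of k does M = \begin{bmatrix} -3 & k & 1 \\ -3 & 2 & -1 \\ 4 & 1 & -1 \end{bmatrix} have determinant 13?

Expanding along the column containing k, det(M) is linear in k: det(M) = (-7)·k + (-8).
Set (-7)·k + (-8) = 13  ⇒  (-7)·k = 21  ⇒  k = -3.

-3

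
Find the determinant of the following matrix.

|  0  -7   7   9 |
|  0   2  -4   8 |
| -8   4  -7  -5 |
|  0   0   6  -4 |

-3104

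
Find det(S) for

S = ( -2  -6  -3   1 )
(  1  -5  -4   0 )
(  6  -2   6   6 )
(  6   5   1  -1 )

88

Expand along row 2 (it has 1 zero):
  − (1) · M_21   where M_21 = det([-6 -3 1; -2 6 6; 5 1 -1]) = -44
  + (-5) · M_22   where M_22 = det([-2 -3 1; 6 6 6; 6 1 -1]) = -132
  − (-4) · M_23   where M_23 = det([-2 -6 1; 6 -2 6; 6 5 -1]) = -154
det = (-1)·(1)·(-44) + (+1)·(-5)·(-132) + (-1)·(-4)·(-154) = 88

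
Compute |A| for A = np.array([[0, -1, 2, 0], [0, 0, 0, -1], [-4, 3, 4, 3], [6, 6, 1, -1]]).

Expand along row 2 (it has 3 zeros):
  + (-1) · M_24   where M_24 = det([0 -1 2; -4 3 4; 6 6 1]) = -112
det = (+1)·(-1)·(-112) = 112

The determinant is 112.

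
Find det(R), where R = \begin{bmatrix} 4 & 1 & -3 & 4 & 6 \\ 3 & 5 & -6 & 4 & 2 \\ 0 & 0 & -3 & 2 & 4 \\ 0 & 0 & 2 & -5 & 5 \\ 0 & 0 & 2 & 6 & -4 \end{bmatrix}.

2618

R is block upper-triangular with a 2×2 block and a 3×3 block on the diagonal, so its determinant equals the product of the determinants of the diagonal blocks.
det of the 2×2 block = 17
det of the 3×3 block = 154
det = (17)·(154) = 2618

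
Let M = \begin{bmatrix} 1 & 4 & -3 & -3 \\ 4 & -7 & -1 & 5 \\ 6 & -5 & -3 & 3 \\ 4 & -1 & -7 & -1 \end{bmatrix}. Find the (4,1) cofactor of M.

Delete row 4 and column 1; the remaining 3×3 submatrix is [4 -3 -3; -7 -1 5; -5 -3 3].
Its determinant is 12.
The cofactor carries sign (−1)^(4+1) = −1, so C_{4,1} = −(12) = -12.

The cofactor is -12.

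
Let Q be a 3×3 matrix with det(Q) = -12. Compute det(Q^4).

det(Q^4) = (det Q)^4 = (-12)^4 = 20736

20736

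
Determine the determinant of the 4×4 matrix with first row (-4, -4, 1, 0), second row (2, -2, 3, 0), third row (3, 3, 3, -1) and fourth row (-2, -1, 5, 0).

86

Expand along column 4 (it has 3 zeros):
  − (-1) · M_34   where M_34 = det([-4 -4 1; 2 -2 3; -2 -1 5]) = 86
det = (-1)·(-1)·(86) = 86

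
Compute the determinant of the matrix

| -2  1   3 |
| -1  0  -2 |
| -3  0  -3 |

Expand along column 2:
  − 1 · |-1 -2; -3 -3| = −1·(3 − 6) = 3

The determinant is 3.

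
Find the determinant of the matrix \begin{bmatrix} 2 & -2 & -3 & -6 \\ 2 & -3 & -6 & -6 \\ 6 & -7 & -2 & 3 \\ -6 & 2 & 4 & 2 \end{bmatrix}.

The determinant is 614.

Expand along row 1:
  + (2) · M_11   where M_11 = det([-3 -6 -6; -7 -2 3; 2 4 2]) = 72
  − (-2) · M_12   where M_12 = det([2 -6 -6; 6 -2 3; -6 4 2]) = 76
  + (-3) · M_13   where M_13 = det([2 -3 -6; 6 -7 3; -6 2 2]) = 230
  − (-6) · M_14   where M_14 = det([2 -3 -6; 6 -7 -2; -6 2 4]) = 168
det = (+1)·(2)·(72) + (-1)·(-2)·(76) + (+1)·(-3)·(230) + (-1)·(-6)·(168) = 614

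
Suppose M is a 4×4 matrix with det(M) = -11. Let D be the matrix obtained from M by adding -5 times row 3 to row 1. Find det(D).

-11

Adding a multiple of one row to another leaves the determinant unchanged.
det(D) = (1)·(-11) = -11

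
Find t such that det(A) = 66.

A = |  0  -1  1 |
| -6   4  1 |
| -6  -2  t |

t = -4

Expanding along the row containing t, det(A) is linear in t: det(A) = (-6)·t + (42).
Set (-6)·t + (42) = 66  ⇒  (-6)·t = 24  ⇒  t = -4.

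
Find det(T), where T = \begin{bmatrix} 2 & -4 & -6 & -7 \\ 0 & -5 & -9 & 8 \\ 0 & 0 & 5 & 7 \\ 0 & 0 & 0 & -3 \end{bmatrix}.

|T| = 150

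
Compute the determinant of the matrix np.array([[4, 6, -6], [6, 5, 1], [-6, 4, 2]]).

The determinant is -408.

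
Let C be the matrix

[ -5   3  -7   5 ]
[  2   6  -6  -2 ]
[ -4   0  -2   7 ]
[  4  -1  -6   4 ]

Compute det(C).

Expand along row 3 (it has 1 zero):
  + (-4) · M_31   where M_31 = det([3 -7 5; 6 -6 -2; -1 -6 4]) = -164
  + (-2) · M_33   where M_33 = det([-5 3 5; 2 6 -2; 4 -1 4]) = -288
  − (7) · M_34   where M_34 = det([-5 3 -7; 2 6 -6; 4 -1 -6]) = 356
det = (+1)·(-4)·(-164) + (+1)·(-2)·(-288) + (-1)·(7)·(356) = -1260

-1260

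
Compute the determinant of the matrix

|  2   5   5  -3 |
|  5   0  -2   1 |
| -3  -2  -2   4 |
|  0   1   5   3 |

The determinant is 392.

Expand along row 2 (it has 1 zero):
  − (5) · M_21   where M_21 = det([5 5 -3; -2 -2 4; 1 5 3]) = -56
  − (-2) · M_23   where M_23 = det([2 5 -3; -3 -2 4; 0 1 3]) = 34
  + (1) · M_24   where M_24 = det([2 5 5; -3 -2 -2; 0 1 5]) = 44
det = (-1)·(5)·(-56) + (-1)·(-2)·(34) + (+1)·(1)·(44) = 392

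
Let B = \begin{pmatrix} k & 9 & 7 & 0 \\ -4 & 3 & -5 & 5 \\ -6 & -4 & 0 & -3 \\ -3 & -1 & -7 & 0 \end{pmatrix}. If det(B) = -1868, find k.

k = 5

Expanding along the row containing k, det(B) is linear in k: det(B) = (62)·k + (-2178).
Set (62)·k + (-2178) = -1868  ⇒  (62)·k = 310  ⇒  k = 5.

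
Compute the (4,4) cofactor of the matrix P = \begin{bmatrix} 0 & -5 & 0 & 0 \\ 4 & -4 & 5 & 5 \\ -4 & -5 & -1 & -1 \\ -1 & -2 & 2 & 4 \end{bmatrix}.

80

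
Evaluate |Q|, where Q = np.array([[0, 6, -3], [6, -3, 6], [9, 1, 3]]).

det(Q) = 117

Expand along column 1:
  − 6 · |6 -3; 1 3| = −6·(18 − (-3)) = -126
  + 9 · |6 -3; -3 6| = 9·(36 − 9) = 243
Sum: (-126) + (243) = 117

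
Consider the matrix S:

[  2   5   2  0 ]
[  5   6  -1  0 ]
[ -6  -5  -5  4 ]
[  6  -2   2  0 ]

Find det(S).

det(S) = 608

Expand along column 4 (it has 3 zeros):
  − (4) · M_34   where M_34 = det([2 5 2; 5 6 -1; 6 -2 2]) = -152
det = (-1)·(4)·(-152) = 608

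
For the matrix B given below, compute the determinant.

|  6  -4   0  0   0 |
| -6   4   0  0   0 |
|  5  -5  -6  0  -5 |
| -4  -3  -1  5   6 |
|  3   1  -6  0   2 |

B is block lower-triangular with a 2×2 block and a 3×3 block on the diagonal, so its determinant equals the product of the determinants of the diagonal blocks.
det of the 2×2 block = 0
det of the 3×3 block = -210
det = (0)·(-210) = 0

The determinant is 0.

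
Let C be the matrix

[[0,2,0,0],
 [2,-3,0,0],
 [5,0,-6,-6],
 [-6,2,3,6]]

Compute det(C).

72

C is block lower-triangular with a 2×2 block and a 2×2 block on the diagonal, so its determinant equals the product of the determinants of the diagonal blocks.
det of the 2×2 block = -4
det of the 2×2 block = -18
det = (-4)·(-18) = 72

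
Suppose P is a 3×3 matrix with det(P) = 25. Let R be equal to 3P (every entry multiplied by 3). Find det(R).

675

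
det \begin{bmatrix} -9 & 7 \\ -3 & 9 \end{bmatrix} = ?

det = (-9)·9 − 7·(-3) = -81 − (-21) = -60

The determinant is -60.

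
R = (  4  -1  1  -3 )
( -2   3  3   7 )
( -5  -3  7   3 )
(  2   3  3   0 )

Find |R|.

-674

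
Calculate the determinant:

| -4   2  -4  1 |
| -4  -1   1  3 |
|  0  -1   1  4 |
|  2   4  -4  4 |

-156

Expand along row 3 (it has 1 zero):
  − (-1) · M_32   where M_32 = det([-4 -4 1; -4 1 3; 2 -4 4]) = -138
  + (1) · M_33   where M_33 = det([-4 2 1; -4 -1 3; 2 4 4]) = 94
  − (4) · M_34   where M_34 = det([-4 2 -4; -4 -1 1; 2 4 -4]) = 28
det = (-1)·(-1)·(-138) + (+1)·(1)·(94) + (-1)·(4)·(28) = -156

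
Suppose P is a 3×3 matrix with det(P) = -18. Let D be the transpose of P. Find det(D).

det(D) = -18

det(Pᵀ) = det(P).
det(D) = (1)·(-18) = -18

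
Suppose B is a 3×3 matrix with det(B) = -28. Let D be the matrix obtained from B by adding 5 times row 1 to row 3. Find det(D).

Adding a multiple of one row to another leaves the determinant unchanged.
det(D) = (1)·(-28) = -28

-28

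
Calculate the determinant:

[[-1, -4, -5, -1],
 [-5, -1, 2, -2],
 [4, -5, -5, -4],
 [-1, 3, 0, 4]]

Expand along row 4 (it has 1 zero):
  − (-1) · M_41   where M_41 = det([-4 -5 -1; -1 2 -2; -5 -5 -4]) = 27
  + (3) · M_42   where M_42 = det([-1 -5 -1; -5 2 -2; 4 -5 -4]) = 141
  + (4) · M_44   where M_44 = det([-1 -4 -5; -5 -1 2; 4 -5 -5]) = -92
det = (-1)·(-1)·(27) + (+1)·(3)·(141) + (+1)·(4)·(-92) = 82

82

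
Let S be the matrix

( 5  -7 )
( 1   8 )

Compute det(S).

|S| = 47

det(S) = 5·8 − (-7)·1 = 40 − (-7) = 47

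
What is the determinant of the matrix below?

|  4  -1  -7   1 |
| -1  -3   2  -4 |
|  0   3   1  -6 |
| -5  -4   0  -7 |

Expand along row 3 (it has 1 zero):
  − (3) · M_32   where M_32 = det([4 -7 1; -1 2 -4; -5 0 -7]) = -137
  + (1) · M_33   where M_33 = det([4 -1 1; -1 -3 -4; -5 -4 -7]) = -4
  − (-6) · M_34   where M_34 = det([4 -1 -7; -1 -3 2; -5 -4 0]) = 119
det = (-1)·(3)·(-137) + (+1)·(1)·(-4) + (-1)·(-6)·(119) = 1121

1121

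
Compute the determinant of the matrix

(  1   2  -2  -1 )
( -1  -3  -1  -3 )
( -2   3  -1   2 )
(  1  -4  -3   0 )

The determinant is 174.

Expand along row 4 (it has 1 zero):
  − (1) · M_41   where M_41 = det([2 -2 -1; -3 -1 -3; 3 -1 2]) = -10
  + (-4) · M_42   where M_42 = det([1 -2 -1; -1 -1 -3; -2 -1 2]) = -20
  − (-3) · M_43   where M_43 = det([1 2 -1; -1 -3 -3; -2 3 2]) = 28
det = (-1)·(1)·(-10) + (+1)·(-4)·(-20) + (-1)·(-3)·(28) = 174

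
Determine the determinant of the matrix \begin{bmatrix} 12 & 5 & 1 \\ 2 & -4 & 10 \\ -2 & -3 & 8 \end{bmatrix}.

Expand along column 1:
  + 12 · |-4 10; -3 8| = 12·(-32 − (-30)) = -24
  − 2 · |5 1; -3 8| = −2·(40 − (-3)) = -86
  + (-2) · |5 1; -4 10| = (-2)·(50 − (-4)) = -108
Sum: (-24) + (-86) + (-108) = -218

The determinant is -218.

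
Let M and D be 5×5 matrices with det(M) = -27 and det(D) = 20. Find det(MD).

det(MD) = -540

det(MD) = det(M)·det(D) = (-27)·(20) = -540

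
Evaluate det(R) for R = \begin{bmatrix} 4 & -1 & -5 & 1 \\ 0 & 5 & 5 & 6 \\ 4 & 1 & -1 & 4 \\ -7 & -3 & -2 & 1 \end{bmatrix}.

Expand along row 2 (it has 1 zero):
  + (5) · M_22   where M_22 = det([4 -5 1; 4 -1 4; -7 -2 1]) = 173
  − (5) · M_23   where M_23 = det([4 -1 1; 4 1 4; -7 -3 1]) = 79
  + (6) · M_24   where M_24 = det([4 -1 -5; 4 1 -1; -7 -3 -2]) = -10
det = (+1)·(5)·(173) + (-1)·(5)·(79) + (+1)·(6)·(-10) = 410

410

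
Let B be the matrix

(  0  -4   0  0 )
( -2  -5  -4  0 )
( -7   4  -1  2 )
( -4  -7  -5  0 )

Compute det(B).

|B| = 48

Expand along row 1 (it has 3 zeros):
  − (-4) · M_12   where M_12 = det([-2 -4 0; -7 -1 2; -4 -5 0]) = 12
det = (-1)·(-4)·(12) = 48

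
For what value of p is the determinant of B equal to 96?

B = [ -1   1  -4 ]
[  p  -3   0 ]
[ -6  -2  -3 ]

Expanding along the column containing p, det(B) is linear in p: det(B) = (11)·p + (63).
Set (11)·p + (63) = 96  ⇒  (11)·p = 33  ⇒  p = 3.

3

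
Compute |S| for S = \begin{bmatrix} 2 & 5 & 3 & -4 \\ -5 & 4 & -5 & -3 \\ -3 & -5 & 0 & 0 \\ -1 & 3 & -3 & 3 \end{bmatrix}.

415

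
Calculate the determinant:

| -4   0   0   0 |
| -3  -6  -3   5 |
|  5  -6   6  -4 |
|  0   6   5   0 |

1512

Expand along row 1 (it has 3 zeros):
  + (-4) · M_11   where M_11 = det([-6 -3 5; -6 6 -4; 6 5 0]) = -378
det = (+1)·(-4)·(-378) = 1512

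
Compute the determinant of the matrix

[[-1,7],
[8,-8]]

-48

det = (-1)·(-8) − 7·8 = 8 − 56 = -48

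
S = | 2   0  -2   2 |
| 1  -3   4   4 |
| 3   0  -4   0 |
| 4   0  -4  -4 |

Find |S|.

Expand along column 2 (it has 3 zeros):
  + (-3) · M_22   where M_22 = det([2 -2 2; 3 -4 0; 4 -4 -4]) = 16
det = (+1)·(-3)·(16) = -48

-48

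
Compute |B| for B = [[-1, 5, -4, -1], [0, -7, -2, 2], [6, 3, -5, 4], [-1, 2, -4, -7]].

|B| = 1800

Expand along row 2 (it has 1 zero):
  + (-7) · M_22   where M_22 = det([-1 -4 -1; 6 -5 4; -1 -4 -7]) = -174
  − (-2) · M_23   where M_23 = det([-1 5 -1; 6 3 4; -1 2 -7]) = 204
  + (2) · M_24   where M_24 = det([-1 5 -4; 6 3 -5; -1 2 -4]) = 87
det = (+1)·(-7)·(-174) + (-1)·(-2)·(204) + (+1)·(2)·(87) = 1800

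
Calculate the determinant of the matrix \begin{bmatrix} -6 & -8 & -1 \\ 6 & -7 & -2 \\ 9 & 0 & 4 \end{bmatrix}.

Expand along row 3:
  + 9 · |-8 -1; -7 -2| = 9·(16 − 7) = 81
  + 4 · |-6 -8; 6 -7| = 4·(42 − (-48)) = 360
Sum: (81) + (360) = 441

441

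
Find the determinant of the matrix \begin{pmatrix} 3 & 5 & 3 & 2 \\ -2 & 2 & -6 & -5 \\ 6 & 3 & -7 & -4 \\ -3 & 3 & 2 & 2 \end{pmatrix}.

The determinant is -519.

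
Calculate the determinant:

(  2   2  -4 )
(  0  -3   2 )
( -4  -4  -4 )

Expand along row 2:
  + (-3) · |2 -4; -4 -4| = (-3)·(-8 − 16) = 72
  − 2 · |2 2; -4 -4| = −2·(-8 − (-8)) = 0
Sum: (72) + (0) = 72

72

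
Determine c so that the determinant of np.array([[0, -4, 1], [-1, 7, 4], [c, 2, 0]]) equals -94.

4

Expanding along the column containing c, det(B) is linear in c: det(B) = (-23)·c + (-2).
Set (-23)·c + (-2) = -94  ⇒  (-23)·c = -92  ⇒  c = 4.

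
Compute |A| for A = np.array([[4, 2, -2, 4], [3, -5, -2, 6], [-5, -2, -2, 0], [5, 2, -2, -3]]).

-898

Expand along row 3 (it has 1 zero):
  + (-5) · M_31   where M_31 = det([2 -2 4; -5 -2 6; 2 -2 -3]) = 98
  − (-2) · M_32   where M_32 = det([4 -2 4; 3 -2 6; 5 -2 -3]) = 10
  + (-2) · M_33   where M_33 = det([4 2 4; 3 -5 6; 5 2 -3]) = 214
det = (+1)·(-5)·(98) + (-1)·(-2)·(10) + (+1)·(-2)·(214) = -898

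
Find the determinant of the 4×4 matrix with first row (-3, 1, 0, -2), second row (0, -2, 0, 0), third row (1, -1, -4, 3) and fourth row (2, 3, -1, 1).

The determinant is 22.

Expand along row 2 (it has 3 zeros):
  + (-2) · M_22   where M_22 = det([-3 0 -2; 1 -4 3; 2 -1 1]) = -11
det = (+1)·(-2)·(-11) = 22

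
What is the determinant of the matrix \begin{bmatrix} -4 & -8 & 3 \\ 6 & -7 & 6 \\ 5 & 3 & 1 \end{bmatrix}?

Expand along row 1:
  + (-4) · |-7 6; 3 1| = (-4)·(-7 − 18) = 100
  − (-8) · |6 6; 5 1| = −(-8)·(6 − 30) = -192
  + 3 · |6 -7; 5 3| = 3·(18 − (-35)) = 159
Sum: (100) + (-192) + (159) = 67

The determinant is 67.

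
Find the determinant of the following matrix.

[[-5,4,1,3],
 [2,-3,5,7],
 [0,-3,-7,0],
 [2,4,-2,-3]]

Expand along row 3 (it has 2 zeros):
  − (-3) · M_32   where M_32 = det([-5 1 3; 2 5 7; 2 -2 -3]) = -17
  + (-7) · M_33   where M_33 = det([-5 4 3; 2 -3 7; 2 4 -3]) = 217
det = (-1)·(-3)·(-17) + (+1)·(-7)·(217) = -1570

-1570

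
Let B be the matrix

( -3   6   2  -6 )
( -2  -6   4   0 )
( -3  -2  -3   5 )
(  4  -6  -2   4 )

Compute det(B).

404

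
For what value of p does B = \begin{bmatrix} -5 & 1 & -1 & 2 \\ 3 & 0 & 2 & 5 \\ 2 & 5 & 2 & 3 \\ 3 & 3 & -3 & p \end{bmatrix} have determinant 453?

Expanding along the row containing p, det(B) is linear in p: det(B) = (33)·p + (684).
Set (33)·p + (684) = 453  ⇒  (33)·p = -231  ⇒  p = -7.

p = -7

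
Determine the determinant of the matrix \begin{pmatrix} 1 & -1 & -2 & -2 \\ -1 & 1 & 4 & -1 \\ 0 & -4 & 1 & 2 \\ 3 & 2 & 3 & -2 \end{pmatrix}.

175

Expand along row 3 (it has 1 zero):
  − (-4) · M_32   where M_32 = det([1 -2 -2; -1 4 -1; 3 3 -2]) = 35
  + (1) · M_33   where M_33 = det([1 -1 -2; -1 1 -1; 3 2 -2]) = 15
  − (2) · M_34   where M_34 = det([1 -1 -2; -1 1 4; 3 2 3]) = -10
det = (-1)·(-4)·(35) + (+1)·(1)·(15) + (-1)·(2)·(-10) = 175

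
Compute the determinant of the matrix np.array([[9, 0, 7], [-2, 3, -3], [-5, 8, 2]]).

The determinant is 263.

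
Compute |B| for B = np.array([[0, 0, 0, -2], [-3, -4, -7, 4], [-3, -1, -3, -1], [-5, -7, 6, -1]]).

det(B) = -326

Expand along row 1 (it has 3 zeros):
  − (-2) · M_14   where M_14 = det([-3 -4 -7; -3 -1 -3; -5 -7 6]) = -163
det = (-1)·(-2)·(-163) = -326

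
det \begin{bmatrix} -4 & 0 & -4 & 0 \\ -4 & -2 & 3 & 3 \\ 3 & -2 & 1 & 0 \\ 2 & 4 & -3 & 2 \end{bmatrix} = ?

Expand along row 1 (it has 2 zeros):
  + (-4) · M_11   where M_11 = det([-2 3 3; -2 1 0; 4 -3 2]) = 14
  + (-4) · M_13   where M_13 = det([-4 -2 3; 3 -2 0; 2 4 2]) = 76
det = (+1)·(-4)·(14) + (+1)·(-4)·(76) = -360

-360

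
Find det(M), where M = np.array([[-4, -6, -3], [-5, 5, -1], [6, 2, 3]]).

Expand along row 1:
  + (-4) · |5 -1; 2 3| = (-4)·(15 − (-2)) = -68
  − (-6) · |-5 -1; 6 3| = −(-6)·(-15 − (-6)) = -54
  + (-3) · |-5 5; 6 2| = (-3)·(-10 − 30) = 120
Sum: (-68) + (-54) + (120) = -2

-2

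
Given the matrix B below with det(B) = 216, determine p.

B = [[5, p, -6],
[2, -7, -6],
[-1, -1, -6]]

Expanding along the column containing p, det(B) is linear in p: det(B) = (18)·p + (234).
Set (18)·p + (234) = 216  ⇒  (18)·p = -18  ⇒  p = -1.

p = -1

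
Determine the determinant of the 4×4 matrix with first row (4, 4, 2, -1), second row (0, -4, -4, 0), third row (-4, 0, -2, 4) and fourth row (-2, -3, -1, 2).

144

Expand along row 2 (it has 2 zeros):
  + (-4) · M_22   where M_22 = det([4 2 -1; -4 -2 4; -2 -1 2]) = 0
  − (-4) · M_23   where M_23 = det([4 4 -1; -4 0 4; -2 -3 2]) = 36
det = (+1)·(-4)·(0) + (-1)·(-4)·(36) = 144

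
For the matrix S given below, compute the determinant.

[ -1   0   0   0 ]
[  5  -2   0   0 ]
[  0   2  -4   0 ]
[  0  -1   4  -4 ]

|S| = 32

S is lower triangular, so det(S) is the product of the diagonal entries:
det = (-1) · (-2) · (-4) · (-4) = 32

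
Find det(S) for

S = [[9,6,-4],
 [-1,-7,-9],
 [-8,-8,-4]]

Expand along column 1:
  + 9 · |-7 -9; -8 -4| = 9·(28 − 72) = -396
  − (-1) · |6 -4; -8 -4| = −(-1)·(-24 − 32) = -56
  + (-8) · |6 -4; -7 -9| = (-8)·(-54 − 28) = 656
Sum: (-396) + (-56) + (656) = 204

det(S) = 204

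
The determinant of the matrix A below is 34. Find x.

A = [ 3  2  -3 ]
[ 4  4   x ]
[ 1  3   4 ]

-6

Expanding along the row containing x, det(A) is linear in x: det(A) = (-7)·x + (-8).
Set (-7)·x + (-8) = 34  ⇒  (-7)·x = 42  ⇒  x = -6.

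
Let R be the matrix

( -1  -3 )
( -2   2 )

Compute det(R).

The determinant is -8.

det(R) = (-1)·2 − (-3)·(-2) = -2 − 6 = -8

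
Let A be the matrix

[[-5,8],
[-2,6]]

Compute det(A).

-14

det(A) = (-5)·6 − 8·(-2) = -30 − (-16) = -14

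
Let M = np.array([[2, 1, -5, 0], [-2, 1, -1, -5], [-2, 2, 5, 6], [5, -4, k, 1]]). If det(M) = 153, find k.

Expanding along the row containing k, det(M) is linear in k: det(M) = (-54)·k + (-171).
Set (-54)·k + (-171) = 153  ⇒  (-54)·k = 324  ⇒  k = -6.

k = -6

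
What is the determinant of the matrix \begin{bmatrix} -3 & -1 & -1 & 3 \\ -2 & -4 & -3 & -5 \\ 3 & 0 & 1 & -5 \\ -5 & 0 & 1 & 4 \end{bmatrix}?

-33

Expand along column 2 (it has 2 zeros):
  − (-1) · M_12   where M_12 = det([-2 -3 -5; 3 1 -5; -5 1 4]) = -97
  + (-4) · M_22   where M_22 = det([-3 -1 3; 3 1 -5; -5 1 4]) = -16
det = (-1)·(-1)·(-97) + (+1)·(-4)·(-16) = -33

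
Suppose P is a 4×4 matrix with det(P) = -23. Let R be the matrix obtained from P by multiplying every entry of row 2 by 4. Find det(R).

The determinant is -92.

Scaling one row by 4 multiplies the determinant by 4.
det(R) = (4)·(-23) = -92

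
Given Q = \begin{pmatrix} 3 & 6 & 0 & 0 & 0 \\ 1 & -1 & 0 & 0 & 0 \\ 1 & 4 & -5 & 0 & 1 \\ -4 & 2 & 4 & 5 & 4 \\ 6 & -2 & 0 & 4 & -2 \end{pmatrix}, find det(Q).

-1314

Q is block lower-triangular with a 2×2 block and a 3×3 block on the diagonal, so its determinant equals the product of the determinants of the diagonal blocks.
det of the 2×2 block = -9
det of the 3×3 block = 146
det = (-9)·(146) = -1314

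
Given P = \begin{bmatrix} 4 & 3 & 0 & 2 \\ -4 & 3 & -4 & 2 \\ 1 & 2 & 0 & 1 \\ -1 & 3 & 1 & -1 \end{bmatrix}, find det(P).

Expand along column 3 (it has 2 zeros):
  − (-4) · M_23   where M_23 = det([4 3 2; 1 2 1; -1 3 -1]) = -10
  − (1) · M_43   where M_43 = det([4 3 2; -4 3 2; 1 2 1]) = -8
det = (-1)·(-4)·(-10) + (-1)·(1)·(-8) = -32

-32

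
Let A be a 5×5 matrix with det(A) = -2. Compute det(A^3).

det(A^3) = (det A)^3 = (-2)^3 = -8

The determinant is -8.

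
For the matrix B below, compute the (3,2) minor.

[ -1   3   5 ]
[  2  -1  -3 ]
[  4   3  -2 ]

-7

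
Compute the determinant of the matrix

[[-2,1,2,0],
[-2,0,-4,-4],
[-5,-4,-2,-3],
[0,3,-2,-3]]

The determinant is -40.

Expand along row 1 (it has 1 zero):
  + (-2) · M_11   where M_11 = det([0 -4 -4; -4 -2 -3; 3 -2 -3]) = 28
  − (1) · M_12   where M_12 = det([-2 -4 -4; -5 -2 -3; 0 -2 -3]) = 20
  + (2) · M_13   where M_13 = det([-2 0 -4; -5 -4 -3; 0 3 -3]) = 18
det = (+1)·(-2)·(28) + (-1)·(1)·(20) + (+1)·(2)·(18) = -40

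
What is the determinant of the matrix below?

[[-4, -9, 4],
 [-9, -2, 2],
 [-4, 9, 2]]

Expand along column 1:
  + (-4) · |-2 2; 9 2| = (-4)·(-4 − 18) = 88
  − (-9) · |-9 4; 9 2| = −(-9)·(-18 − 36) = -486
  + (-4) · |-9 4; -2 2| = (-4)·(-18 − (-8)) = 40
Sum: (88) + (-486) + (40) = -358

The determinant is -358.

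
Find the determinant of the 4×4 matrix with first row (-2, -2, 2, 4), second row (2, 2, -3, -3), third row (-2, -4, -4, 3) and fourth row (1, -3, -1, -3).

Expand along row 1:
  + (-2) · M_11   where M_11 = det([2 -3 -3; -4 -4 3; -3 -1 -3]) = 117
  − (-2) · M_12   where M_12 = det([2 -3 -3; -2 -4 3; 1 -1 -3]) = 21
  + (2) · M_13   where M_13 = det([2 2 -3; -2 -4 3; 1 -3 -3]) = 6
  − (4) · M_14   where M_14 = det([2 2 -3; -2 -4 -4; 1 -3 -1]) = -58
det = (+1)·(-2)·(117) + (-1)·(-2)·(21) + (+1)·(2)·(6) + (-1)·(4)·(-58) = 52

52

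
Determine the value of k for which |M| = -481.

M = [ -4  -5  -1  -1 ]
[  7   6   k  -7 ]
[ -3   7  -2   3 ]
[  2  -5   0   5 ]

2

Expanding along the row containing k, det(M) is linear in k: det(M) = (306)·k + (-1093).
Set (306)·k + (-1093) = -481  ⇒  (306)·k = 612  ⇒  k = 2.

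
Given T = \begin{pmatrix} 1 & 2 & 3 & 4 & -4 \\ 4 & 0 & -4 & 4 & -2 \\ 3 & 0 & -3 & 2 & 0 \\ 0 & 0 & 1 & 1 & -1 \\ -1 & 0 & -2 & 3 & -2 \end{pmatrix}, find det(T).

Expand along column 2 (it has 4 zeros):
  − (2) · M_12   where M_12 = det([4 -4 4 -2; 3 -3 2 0; 0 1 1 -1; -1 -2 3 -2]) = 20
det = (-1)·(2)·(20) = -40

-40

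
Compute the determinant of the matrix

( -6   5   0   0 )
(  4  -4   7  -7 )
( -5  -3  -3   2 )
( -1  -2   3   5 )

Expand along row 1 (it has 2 zeros):
  + (-6) · M_11   where M_11 = det([-4 7 -7; -3 -3 2; -2 3 5]) = 266
  − (5) · M_12   where M_12 = det([4 7 -7; -5 -3 2; -1 3 5]) = 203
det = (+1)·(-6)·(266) + (-1)·(5)·(203) = -2611

-2611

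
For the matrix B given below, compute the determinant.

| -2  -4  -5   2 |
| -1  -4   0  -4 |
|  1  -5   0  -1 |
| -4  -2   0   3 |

Expand along column 3 (it has 3 zeros):
  + (-5) · M_13   where M_13 = det([-1 -4 -4; 1 -5 -1; -4 -2 3]) = 101
det = (+1)·(-5)·(101) = -505

-505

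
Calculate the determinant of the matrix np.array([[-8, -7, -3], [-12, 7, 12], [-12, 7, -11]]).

The determinant is 3220.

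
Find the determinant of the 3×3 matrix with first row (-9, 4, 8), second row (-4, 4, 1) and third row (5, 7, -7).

Expand along column 1:
  + (-9) · |4 1; 7 -7| = (-9)·(-28 − 7) = 315
  − (-4) · |4 8; 7 -7| = −(-4)·(-28 − 56) = -336
  + 5 · |4 8; 4 1| = 5·(4 − 32) = -140
Sum: (315) + (-336) + (-140) = -161

The determinant is -161.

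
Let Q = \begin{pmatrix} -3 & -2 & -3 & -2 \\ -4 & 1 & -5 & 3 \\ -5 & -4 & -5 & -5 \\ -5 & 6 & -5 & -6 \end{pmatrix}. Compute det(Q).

Expand along row 1:
  + (-3) · M_11   where M_11 = det([1 -5 3; -4 -5 -5; 6 -5 -6]) = 425
  − (-2) · M_12   where M_12 = det([-4 -5 3; -5 -5 -5; -5 -5 -6]) = 5
  + (-3) · M_13   where M_13 = det([-4 1 3; -5 -4 -5; -5 6 -6]) = -371
  − (-2) · M_14   where M_14 = det([-4 1 -5; -5 -4 -5; -5 6 -5]) = 50
det = (+1)·(-3)·(425) + (-1)·(-2)·(5) + (+1)·(-3)·(-371) + (-1)·(-2)·(50) = -52

|Q| = -52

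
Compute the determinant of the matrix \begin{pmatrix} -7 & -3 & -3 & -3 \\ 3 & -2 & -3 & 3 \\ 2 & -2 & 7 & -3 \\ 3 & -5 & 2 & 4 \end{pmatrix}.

968

Expand along row 1:
  + (-7) · M_11   where M_11 = det([-2 -3 3; -2 7 -3; -5 2 4]) = -44
  − (-3) · M_12   where M_12 = det([3 -3 3; 2 7 -3; 3 2 4]) = 102
  + (-3) · M_13   where M_13 = det([3 -2 3; 2 -2 -3; 3 -5 4]) = -47
  − (-3) · M_14   where M_14 = det([3 -2 -3; 2 -2 7; 3 -5 2]) = 71
det = (+1)·(-7)·(-44) + (-1)·(-3)·(102) + (+1)·(-3)·(-47) + (-1)·(-3)·(71) = 968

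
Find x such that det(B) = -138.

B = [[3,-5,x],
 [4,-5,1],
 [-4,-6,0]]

x = 4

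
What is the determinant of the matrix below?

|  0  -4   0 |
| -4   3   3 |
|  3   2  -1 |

-20

Expand along row 1:
  − (-4) · |-4 3; 3 -1| = −(-4)·(4 − 9) = -20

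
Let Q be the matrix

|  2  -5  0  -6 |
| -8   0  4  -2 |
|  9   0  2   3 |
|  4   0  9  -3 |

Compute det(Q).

Expand along column 2 (it has 3 zeros):
  − (-5) · M_12   where M_12 = det([-8 4 -2; 9 2 3; 4 9 -3]) = 274
det = (-1)·(-5)·(274) = 1370

1370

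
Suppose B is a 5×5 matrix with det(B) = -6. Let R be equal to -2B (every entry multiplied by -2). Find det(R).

192

For a 5×5 matrix, det(-2B) = (-2)^5·det(B) = -32·det(B).
det(R) = (-32)·(-6) = 192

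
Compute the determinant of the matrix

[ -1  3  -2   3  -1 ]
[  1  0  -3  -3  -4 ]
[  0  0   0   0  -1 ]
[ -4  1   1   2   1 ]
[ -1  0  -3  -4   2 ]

Expand along row 3 (it has 4 zeros):
  + (-1) · M_35   where M_35 = det([-1 3 -2 3; 1 0 -3 -3; -4 1 1 2; -1 0 -3 -4]) = -16
det = (+1)·(-1)·(-16) = 16

The determinant is 16.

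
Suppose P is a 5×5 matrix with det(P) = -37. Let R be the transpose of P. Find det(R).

-37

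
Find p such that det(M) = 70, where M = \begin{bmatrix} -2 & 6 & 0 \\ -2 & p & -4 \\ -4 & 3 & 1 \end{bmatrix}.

Expanding along the column containing p, det(M) is linear in p: det(M) = (-2)·p + (84).
Set (-2)·p + (84) = 70  ⇒  (-2)·p = -14  ⇒  p = 7.

p = 7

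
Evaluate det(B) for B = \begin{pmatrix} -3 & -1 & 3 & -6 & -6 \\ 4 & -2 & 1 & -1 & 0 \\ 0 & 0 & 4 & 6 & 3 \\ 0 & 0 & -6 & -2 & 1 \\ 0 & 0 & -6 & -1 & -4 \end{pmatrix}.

B is block upper-triangular with a 2×2 block and a 3×3 block on the diagonal, so its determinant equals the product of the determinants of the diagonal blocks.
det of the 2×2 block = 10
det of the 3×3 block = -162
det = (10)·(-162) = -1620

det(B) = -1620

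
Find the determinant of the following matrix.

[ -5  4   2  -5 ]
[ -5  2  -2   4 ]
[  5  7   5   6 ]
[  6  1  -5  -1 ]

Expand along row 1:
  + (-5) · M_11   where M_11 = det([2 -2 4; 7 5 6; 1 -5 -1]) = -136
  − (4) · M_12   where M_12 = det([-5 -2 4; 5 5 6; 6 -5 -1]) = -427
  + (2) · M_13   where M_13 = det([-5 2 4; 5 7 6; 6 1 -1]) = -1
  − (-5) · M_14   where M_14 = det([-5 2 -2; 5 7 5; 6 1 -5]) = 384
det = (+1)·(-5)·(-136) + (-1)·(4)·(-427) + (+1)·(2)·(-1) + (-1)·(-5)·(384) = 4306

4306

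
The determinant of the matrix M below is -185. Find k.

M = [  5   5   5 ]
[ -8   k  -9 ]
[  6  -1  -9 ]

-6

Expanding along the row containing k, det(M) is linear in k: det(M) = (-75)·k + (-635).
Set (-75)·k + (-635) = -185  ⇒  (-75)·k = 450  ⇒  k = -6.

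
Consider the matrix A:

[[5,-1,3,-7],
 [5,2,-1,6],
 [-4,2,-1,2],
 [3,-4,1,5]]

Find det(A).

373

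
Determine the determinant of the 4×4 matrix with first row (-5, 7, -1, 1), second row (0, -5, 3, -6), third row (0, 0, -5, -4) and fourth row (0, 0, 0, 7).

The matrix is upper triangular, so the determinant is the product of the diagonal entries:
det = (-5) · (-5) · (-5) · (7) = -875

The determinant is -875.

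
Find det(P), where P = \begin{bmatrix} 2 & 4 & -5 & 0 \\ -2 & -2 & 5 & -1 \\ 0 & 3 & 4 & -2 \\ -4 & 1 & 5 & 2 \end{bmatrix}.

Expand along row 1 (it has 1 zero):
  + (2) · M_11   where M_11 = det([-2 5 -1; 3 4 -2; 1 5 2]) = -87
  − (4) · M_12   where M_12 = det([-2 5 -1; 0 4 -2; -4 5 2]) = -12
  + (-5) · M_13   where M_13 = det([-2 -2 -1; 0 3 -2; -4 1 2]) = -44
det = (+1)·(2)·(-87) + (-1)·(4)·(-12) + (+1)·(-5)·(-44) = 94

The determinant is 94.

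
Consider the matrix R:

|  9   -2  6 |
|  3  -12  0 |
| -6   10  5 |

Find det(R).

|R| = -762

Expand along column 3:
  + 6 · |3 -12; -6 10| = 6·(30 − 72) = -252
  + 5 · |9 -2; 3 -12| = 5·(-108 − (-6)) = -510
Sum: (-252) + (-510) = -762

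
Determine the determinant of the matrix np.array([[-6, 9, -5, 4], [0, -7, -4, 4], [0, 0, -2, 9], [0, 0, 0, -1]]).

The matrix is upper triangular, so the determinant is the product of the diagonal entries:
det = (-6) · (-7) · (-2) · (-1) = 84

The determinant is 84.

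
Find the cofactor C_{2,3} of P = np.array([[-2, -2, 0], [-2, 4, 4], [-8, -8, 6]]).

Delete row 2 and column 3; the remaining 2×2 submatrix is [-2 -2; -8 -8].
Its determinant is (-2)·(-8) − (-2)·(-8) = 0.
The cofactor carries sign (−1)^(2+3) = −1, so C_{2,3} = −(0) = 0.

0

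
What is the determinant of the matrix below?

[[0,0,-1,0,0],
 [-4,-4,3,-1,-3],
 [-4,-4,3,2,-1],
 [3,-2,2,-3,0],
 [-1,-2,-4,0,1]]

92

Expand along row 1 (it has 4 zeros):
  + (-1) · M_13   where M_13 = det([-4 -4 -1 -3; -4 -4 2 -1; 3 -2 -3 0; -1 -2 0 1]) = -92
det = (+1)·(-1)·(-92) = 92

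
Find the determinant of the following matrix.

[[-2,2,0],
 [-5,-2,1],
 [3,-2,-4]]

Expand along row 1:
  + (-2) · |-2 1; -2 -4| = (-2)·(8 − (-2)) = -20
  − 2 · |-5 1; 3 -4| = −2·(20 − 3) = -34
Sum: (-20) + (-34) = -54

-54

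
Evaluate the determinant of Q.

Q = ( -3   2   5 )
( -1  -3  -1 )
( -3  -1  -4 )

The determinant is -75.

Expand along row 1:
  + (-3) · |-3 -1; -1 -4| = (-3)·(12 − 1) = -33
  − 2 · |-1 -1; -3 -4| = −2·(4 − 3) = -2
  + 5 · |-1 -3; -3 -1| = 5·(1 − 9) = -40
Sum: (-33) + (-2) + (-40) = -75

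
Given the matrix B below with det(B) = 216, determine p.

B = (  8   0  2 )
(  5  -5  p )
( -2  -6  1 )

Expanding along the column containing p, det(B) is linear in p: det(B) = (48)·p + (-120).
Set (48)·p + (-120) = 216  ⇒  (48)·p = 336  ⇒  p = 7.

7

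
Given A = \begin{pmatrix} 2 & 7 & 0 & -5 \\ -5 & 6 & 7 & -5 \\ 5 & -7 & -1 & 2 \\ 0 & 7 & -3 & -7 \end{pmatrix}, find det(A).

The determinant is -1424.

Expand along row 1 (it has 1 zero):
  + (2) · M_11   where M_11 = det([6 7 -5; -7 -1 2; 7 -3 -7]) = -307
  − (7) · M_12   where M_12 = det([-5 7 -5; 5 -1 2; 0 -3 -7]) = 255
  − (-5) · M_14   where M_14 = det([-5 6 7; 5 -7 -1; 0 7 -3]) = 195
det = (+1)·(2)·(-307) + (-1)·(7)·(255) + (-1)·(-5)·(195) = -1424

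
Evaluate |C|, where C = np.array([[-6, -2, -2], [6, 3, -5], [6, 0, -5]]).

Expand along row 3:
  + 6 · |-2 -2; 3 -5| = 6·(10 − (-6)) = 96
  + (-5) · |-6 -2; 6 3| = (-5)·(-18 − (-12)) = 30
Sum: (96) + (30) = 126

|C| = 126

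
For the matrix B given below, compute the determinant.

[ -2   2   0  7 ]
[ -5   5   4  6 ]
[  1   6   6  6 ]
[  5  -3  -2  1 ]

Expand along row 1 (it has 1 zero):
  + (-2) · M_11   where M_11 = det([5 4 6; 6 6 6; -3 -2 1]) = 30
  − (2) · M_12   where M_12 = det([-5 4 6; 1 6 6; 5 -2 1]) = -166
  − (7) · M_14   where M_14 = det([-5 5 4; 1 6 6; 5 -3 -2]) = -2
det = (+1)·(-2)·(30) + (-1)·(2)·(-166) + (-1)·(7)·(-2) = 286

286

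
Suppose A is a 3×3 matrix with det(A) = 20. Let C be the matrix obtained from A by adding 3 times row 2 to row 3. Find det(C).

Adding a multiple of one row to another leaves the determinant unchanged.
det(C) = (1)·(20) = 20

|C| = 20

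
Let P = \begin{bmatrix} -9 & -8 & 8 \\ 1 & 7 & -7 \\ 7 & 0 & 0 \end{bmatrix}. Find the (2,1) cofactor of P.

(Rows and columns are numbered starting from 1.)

Delete row 2 and column 1; the remaining 2×2 submatrix is [-8 8; 0 0].
Its determinant is (-8)·0 − 8·0 = 0.
The cofactor carries sign (−1)^(2+1) = −1, so C_{2,1} = −(0) = 0.

0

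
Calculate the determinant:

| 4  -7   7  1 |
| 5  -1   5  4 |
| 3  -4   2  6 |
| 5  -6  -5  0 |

2033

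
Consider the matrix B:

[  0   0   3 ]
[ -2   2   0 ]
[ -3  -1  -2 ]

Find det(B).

The determinant is 24.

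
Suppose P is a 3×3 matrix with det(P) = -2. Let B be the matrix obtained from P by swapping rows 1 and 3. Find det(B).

Swapping two rows multiplies the determinant by −1.
det(B) = (-1)·(-2) = 2

2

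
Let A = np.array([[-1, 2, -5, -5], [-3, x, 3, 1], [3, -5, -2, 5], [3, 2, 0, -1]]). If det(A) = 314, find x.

Expanding along the column containing x, det(A) is linear in x: det(A) = (-122)·x + (-52).
Set (-122)·x + (-52) = 314  ⇒  (-122)·x = 366  ⇒  x = -3.

x = -3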